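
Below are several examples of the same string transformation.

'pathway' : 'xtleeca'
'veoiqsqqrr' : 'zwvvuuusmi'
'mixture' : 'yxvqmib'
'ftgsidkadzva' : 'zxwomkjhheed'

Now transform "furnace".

yvrjige

In each case the input is transformed by: shift every letter 4 places forward in the alphabet (wrapping around), then sort the characters into reverse alphabetical order.
"furnace" → "yvrjige".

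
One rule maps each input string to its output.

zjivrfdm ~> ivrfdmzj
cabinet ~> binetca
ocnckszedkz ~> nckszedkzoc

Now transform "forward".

rwardfo

Each output is the input with this applied: move the first 2 characters to the end (rotate left by 2).
Applying that to "forward" gives "rwardfo".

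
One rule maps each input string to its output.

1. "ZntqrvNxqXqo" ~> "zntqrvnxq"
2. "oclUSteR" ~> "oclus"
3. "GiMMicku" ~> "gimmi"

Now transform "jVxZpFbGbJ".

jvxzpfb

The rule is to delete the last 3 characters, then convert every letter to lowercase.
Applying that to "jVxZpFbGbJ" gives "jvxzpfb".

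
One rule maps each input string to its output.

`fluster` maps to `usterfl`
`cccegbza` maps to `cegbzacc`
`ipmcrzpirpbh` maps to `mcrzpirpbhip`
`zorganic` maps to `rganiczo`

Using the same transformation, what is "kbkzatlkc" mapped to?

The pattern: move the first 2 characters to the end (rotate left by 2).
On "kbkzatlkc" that produces "kzatlkckb".

kzatlkckb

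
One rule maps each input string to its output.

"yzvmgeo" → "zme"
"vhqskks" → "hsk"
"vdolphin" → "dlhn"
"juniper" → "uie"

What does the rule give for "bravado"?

In each case the input is transformed by: keep every other character starting from the second (positions 2nd, 4th, 6th, ...).
For "bravado" the result is "rvd".

rvd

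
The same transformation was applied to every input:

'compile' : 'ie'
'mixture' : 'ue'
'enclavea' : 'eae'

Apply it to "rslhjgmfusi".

The transformation: keep every other character starting from the first (positions 1st, 3rd, 5th, ...), then keep only the vowels.
Working it through for "rslhjgmfusi": intermediate "rljmui", final "ui".

ui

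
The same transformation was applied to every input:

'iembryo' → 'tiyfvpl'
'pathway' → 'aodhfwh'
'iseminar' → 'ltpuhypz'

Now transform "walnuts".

subazdh

Rule — shift every letter 7 places forward in the alphabet (wrapping around), then move the first 2 characters to the end (rotate left by 2).
Applying both steps to "walnuts": "dhsubaz", then "subazdh".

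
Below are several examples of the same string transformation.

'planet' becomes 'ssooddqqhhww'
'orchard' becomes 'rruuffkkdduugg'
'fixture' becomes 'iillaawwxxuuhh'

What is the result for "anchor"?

The rule is to shift every letter 3 places forward in the alphabet (wrapping around), then double every character.
On "anchor": the first step gives "dqfkru", and the second then gives "ddqqffkkrruu".

ddqqffkkrruu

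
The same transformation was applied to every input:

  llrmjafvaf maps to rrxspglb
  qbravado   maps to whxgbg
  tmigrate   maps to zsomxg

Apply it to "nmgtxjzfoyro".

What's happening: shift every letter 6 places forward in the alphabet (wrapping around), then delete the last 2 characters.
Working it through for "nmgtxjzfoyro": intermediate "tsmzdpfluexu", final "tsmzdpflue".
(Check on "tmigrate": → "zsomxgzk" → "zsomxg" ✓)

tsmzdpflue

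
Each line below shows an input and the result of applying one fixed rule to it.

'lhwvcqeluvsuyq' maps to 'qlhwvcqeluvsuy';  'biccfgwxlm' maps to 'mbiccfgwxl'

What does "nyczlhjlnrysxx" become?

xnyczlhjlnrysx

The transformation: move the last character to the front.
On "nyczlhjlnrysxx" that produces "xnyczlhjlnrysx".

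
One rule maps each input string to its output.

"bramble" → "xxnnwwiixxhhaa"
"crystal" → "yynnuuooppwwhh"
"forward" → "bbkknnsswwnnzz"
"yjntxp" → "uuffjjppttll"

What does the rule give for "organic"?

What's happening: shift every letter 4 places backward in the alphabet (wrapping around), then double every character.
"organic" → "kncwjey" → "kknnccwwjjeeyy".

kknnccwwjjeeyy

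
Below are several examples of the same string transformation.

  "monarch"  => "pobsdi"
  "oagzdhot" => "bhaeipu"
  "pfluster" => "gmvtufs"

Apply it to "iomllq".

Looking at the pairs, the operation is to delete the first character, then shift every letter 1 place forward in the alphabet (wrapping around).
On "iomllq" that produces "pnmmr".

pnmmr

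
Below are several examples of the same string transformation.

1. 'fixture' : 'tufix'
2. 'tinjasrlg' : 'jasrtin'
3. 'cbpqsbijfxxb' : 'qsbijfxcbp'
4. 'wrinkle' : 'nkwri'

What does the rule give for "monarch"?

Rule — delete the last 2 characters, then move the first 3 characters to the end (rotate left by 3).
Working it through for "monarch": intermediate "monar", final "armon".

armon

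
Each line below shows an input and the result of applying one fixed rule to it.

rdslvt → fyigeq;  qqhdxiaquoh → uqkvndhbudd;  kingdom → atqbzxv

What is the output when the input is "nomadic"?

znqvpab

Each output is the input with this applied: move the first 2 characters to the end (rotate left by 2), then shift every letter 13 places forward in the alphabet (wrapping around) — i.e. ROT13.
Applying both steps to "nomadic": "madicno", then "znqvpab".
(Check on "kingdom": → "ngdomki" → "atqbzxv" ✓)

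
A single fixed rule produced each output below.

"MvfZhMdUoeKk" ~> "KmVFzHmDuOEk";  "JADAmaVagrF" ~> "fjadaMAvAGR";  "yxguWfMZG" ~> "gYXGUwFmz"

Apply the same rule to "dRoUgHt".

TDrOuGh

Looking at the pairs, the operation is to flip the case of every letter, then move the last character to the front.
"dRoUgHt" → "TDrOuGh".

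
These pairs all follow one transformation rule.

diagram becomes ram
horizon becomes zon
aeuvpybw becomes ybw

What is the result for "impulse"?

lse

Looking at the pairs, the operation is to keep only the last 3 characters.
On "impulse" that produces "lse".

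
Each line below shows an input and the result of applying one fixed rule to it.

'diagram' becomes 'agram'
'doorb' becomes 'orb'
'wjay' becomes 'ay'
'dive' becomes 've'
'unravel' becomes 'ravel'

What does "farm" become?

rm

Each output is the input with this applied: delete the first 2 characters.
On "farm" that produces "rm".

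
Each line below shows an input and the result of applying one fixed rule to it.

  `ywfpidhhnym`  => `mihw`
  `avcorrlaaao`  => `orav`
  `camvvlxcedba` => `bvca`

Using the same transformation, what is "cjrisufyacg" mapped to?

What's happening: keep one character in every 3, starting at position 2 (positions 2nd, 5th, 8th, ...), then swap the first and last characters.
For "cjrisufyacg" the result is "gsyj".

gsyj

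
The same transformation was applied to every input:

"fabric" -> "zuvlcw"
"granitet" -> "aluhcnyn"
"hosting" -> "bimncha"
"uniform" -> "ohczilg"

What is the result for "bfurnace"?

vzolhuwy

The transformation: shift every letter 6 places backward in the alphabet (wrapping around).
So "bfurnace" becomes "vzolhuwy".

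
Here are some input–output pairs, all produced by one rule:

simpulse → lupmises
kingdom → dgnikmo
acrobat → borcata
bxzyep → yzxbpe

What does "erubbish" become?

ibburehs

Looking at the pairs, the operation is to move the last 2 characters to the front (rotate right by 2), then reverse the string.
For "erubbish" the result is "ibburehs".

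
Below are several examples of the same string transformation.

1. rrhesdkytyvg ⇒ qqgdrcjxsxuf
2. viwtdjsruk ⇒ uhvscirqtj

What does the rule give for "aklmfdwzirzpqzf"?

In each case the input is transformed by: shift every letter 1 place backward in the alphabet (wrapping around).
For "aklmfdwzirzpqzf" the result is "zjklecvyhqyopye".

zjklecvyhqyopye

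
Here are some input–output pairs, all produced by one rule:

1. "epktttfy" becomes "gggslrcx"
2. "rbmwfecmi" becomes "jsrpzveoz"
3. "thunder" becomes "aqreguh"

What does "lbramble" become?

The pattern: move the first 3 characters to the end (rotate left by 3), then shift every letter 13 places forward in the alphabet (wrapping around) — i.e. ROT13.
On "lbramble": the first step gives "amblelbr", and the second then gives "nzoyryoe".
(Check on "epktttfy": → "tttfyepk" → "gggslrcx" ✓)

nzoyryoe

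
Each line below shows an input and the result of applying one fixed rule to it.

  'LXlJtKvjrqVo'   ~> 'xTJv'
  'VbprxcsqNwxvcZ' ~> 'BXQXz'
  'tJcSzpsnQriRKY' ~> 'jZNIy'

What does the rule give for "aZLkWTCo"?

zwO

The transformation: keep one character in every 3, starting at position 2 (positions 2nd, 5th, 8th, ...), then flip the case of every letter.
On "aZLkWTCo" that produces "zwO".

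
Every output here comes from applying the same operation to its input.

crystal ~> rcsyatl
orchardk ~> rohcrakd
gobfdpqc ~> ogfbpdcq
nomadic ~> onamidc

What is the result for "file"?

In each case the input is transformed by: swap each adjacent pair of characters (1↔2, 3↔4, ...).
Doing the same to "file": "ifel".

ifel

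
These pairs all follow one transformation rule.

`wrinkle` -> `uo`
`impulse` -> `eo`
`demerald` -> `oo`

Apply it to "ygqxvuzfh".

iae

In each case the input is transformed by: shift every letter 10 places forward in the alphabet (wrapping around), then keep only the vowels.
Working it through for "ygqxvuzfh": intermediate "iqahfejpr", final "iae".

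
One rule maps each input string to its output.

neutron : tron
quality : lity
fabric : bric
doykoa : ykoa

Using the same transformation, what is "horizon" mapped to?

izon

What's happening: keep only the last 4 characters.
Applying that to "horizon" gives "izon".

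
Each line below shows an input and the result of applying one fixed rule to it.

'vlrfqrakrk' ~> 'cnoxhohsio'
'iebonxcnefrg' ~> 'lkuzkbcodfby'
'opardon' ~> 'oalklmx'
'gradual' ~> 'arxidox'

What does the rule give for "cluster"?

Looking at the pairs, the operation is to move the first 3 characters to the end (rotate left by 3), then shift every letter 3 places backward in the alphabet (wrapping around).
Doing the same to "cluster": "pqbozir".

pqbozir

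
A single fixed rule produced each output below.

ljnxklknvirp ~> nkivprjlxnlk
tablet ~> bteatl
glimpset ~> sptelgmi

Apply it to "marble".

relamb

In each case the input is transformed by: swap each adjacent pair of characters (1↔2, 3↔4, ...), then swap the front and back halves of the string.
On "marble" that produces "relamb".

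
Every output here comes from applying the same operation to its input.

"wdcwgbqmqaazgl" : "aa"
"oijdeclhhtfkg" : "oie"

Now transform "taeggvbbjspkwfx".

ae

In each case the input is transformed by: keep only the vowels.
"taeggvbbjspkwfx" → "ae".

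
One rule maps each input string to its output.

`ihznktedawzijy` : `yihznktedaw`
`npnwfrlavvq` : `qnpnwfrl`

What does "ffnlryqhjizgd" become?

dffnlryqhj

The transformation: move the last character to the front, then delete the last 3 characters.
Working it through for "ffnlryqhjizgd": intermediate "dffnlryqhjizg", final "dffnlryqhj".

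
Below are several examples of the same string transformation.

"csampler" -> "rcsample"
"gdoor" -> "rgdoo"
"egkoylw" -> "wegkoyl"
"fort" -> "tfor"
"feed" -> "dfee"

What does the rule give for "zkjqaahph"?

hzkjqaahp

The transformation: move the last character to the front.
Doing the same to "zkjqaahph": "hzkjqaahp".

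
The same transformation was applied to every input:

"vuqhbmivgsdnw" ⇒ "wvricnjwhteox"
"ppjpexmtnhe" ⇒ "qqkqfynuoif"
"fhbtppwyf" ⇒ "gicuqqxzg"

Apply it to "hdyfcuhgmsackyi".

iezgdvihntbdlzj

The rule is to shift every letter 1 place forward in the alphabet (wrapping around).
Applying that to "hdyfcuhgmsackyi" gives "iezgdvihntbdlzj".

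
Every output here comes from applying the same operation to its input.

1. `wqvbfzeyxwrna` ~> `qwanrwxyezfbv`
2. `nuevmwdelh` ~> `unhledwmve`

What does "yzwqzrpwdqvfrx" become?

zyxrfvqdwprzqw

The transformation: move the first 2 characters to the end (rotate left by 2), then reverse the string.
"yzwqzrpwdqvfrx" → "wqzrpwdqvfrxyz" → "zyxrfvqdwprzqw".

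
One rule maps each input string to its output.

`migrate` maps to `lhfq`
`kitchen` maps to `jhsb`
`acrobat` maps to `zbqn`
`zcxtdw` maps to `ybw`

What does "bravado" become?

What's happening: delete the last 3 characters, then shift every letter 1 place backward in the alphabet (wrapping around).
On "bravado": the first step gives "brav", and the second then gives "aqzu".

aqzu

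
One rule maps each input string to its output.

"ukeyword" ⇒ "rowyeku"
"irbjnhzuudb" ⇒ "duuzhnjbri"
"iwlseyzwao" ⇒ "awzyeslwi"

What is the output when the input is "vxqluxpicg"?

The transformation: reverse the string, then delete the first character.
Applying both steps to "vxqluxpicg": "gcipxulqxv", then "cipxulqxv".

cipxulqxv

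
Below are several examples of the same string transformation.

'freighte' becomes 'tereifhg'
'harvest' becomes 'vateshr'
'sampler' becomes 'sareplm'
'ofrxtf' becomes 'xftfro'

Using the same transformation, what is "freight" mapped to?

terfigh

In each case the input is transformed by: sort the characters into reverse alphabetical order, then take characters alternately from the front and the back (1st, last, 2nd, 2nd-last, ...).
"freight" → "trihgfe" → "terfigh".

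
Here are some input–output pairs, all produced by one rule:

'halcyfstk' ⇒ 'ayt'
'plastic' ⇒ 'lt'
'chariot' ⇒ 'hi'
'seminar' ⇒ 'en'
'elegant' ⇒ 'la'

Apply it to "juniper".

up

The rule is to keep one character in every 3, starting at position 2 (positions 2nd, 5th, 8th, ...).
So "juniper" becomes "up".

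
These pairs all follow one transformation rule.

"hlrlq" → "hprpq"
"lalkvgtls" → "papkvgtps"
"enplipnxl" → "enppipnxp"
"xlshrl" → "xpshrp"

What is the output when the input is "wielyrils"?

wiepyrips

What's happening: replace every "l" with "p".
"wielyrils" → "wiepyrips".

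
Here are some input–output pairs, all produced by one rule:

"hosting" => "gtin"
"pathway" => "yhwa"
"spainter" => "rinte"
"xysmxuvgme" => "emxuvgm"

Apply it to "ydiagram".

The pattern: delete the first 3 characters, then move the last character to the front.
On "ydiagram" that produces "magra".

magra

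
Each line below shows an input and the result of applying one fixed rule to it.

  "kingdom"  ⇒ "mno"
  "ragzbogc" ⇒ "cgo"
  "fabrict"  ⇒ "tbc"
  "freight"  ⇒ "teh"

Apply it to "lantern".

nnr

The pattern: move the last character to the front, then keep one character in every 3, starting at position 1 (positions 1st, 4th, 7th, ...).
For "lantern" the result is "nnr".
(Check on "fabrict": → "tfabric" → "tbc" ✓)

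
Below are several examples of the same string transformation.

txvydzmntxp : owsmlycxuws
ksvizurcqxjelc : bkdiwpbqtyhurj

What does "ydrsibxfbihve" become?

The pattern: reverse the string, then shift every letter 1 place backward in the alphabet (wrapping around).
So "ydrsibxfbihve" becomes "dughaewahrqcx".
(Check on "txvydzmntxp": → "pxtnmzdyvxt" → "owsmlycxuws" ✓)

dughaewahrqcx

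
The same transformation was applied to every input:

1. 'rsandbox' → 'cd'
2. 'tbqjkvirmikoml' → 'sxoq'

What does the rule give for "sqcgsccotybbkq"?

eevd

What's happening: keep one character in every 3, starting at position 3 (positions 3rd, 6th, 9th, ...), then shift every letter 2 places forward in the alphabet (wrapping around).
On "sqcgsccotybbkq": the first step gives "cctb", and the second then gives "eevd".
(Check on "rsandbox": → "ab" → "cd" ✓)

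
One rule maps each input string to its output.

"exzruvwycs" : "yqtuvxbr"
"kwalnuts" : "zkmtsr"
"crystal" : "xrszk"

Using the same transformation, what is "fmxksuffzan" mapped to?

wjrteeyzm

The transformation: shift every letter 1 place backward in the alphabet (wrapping around), then delete the first 2 characters.
Working it through for "fmxksuffzan": intermediate "elwjrteeyzm", final "wjrteeyzm".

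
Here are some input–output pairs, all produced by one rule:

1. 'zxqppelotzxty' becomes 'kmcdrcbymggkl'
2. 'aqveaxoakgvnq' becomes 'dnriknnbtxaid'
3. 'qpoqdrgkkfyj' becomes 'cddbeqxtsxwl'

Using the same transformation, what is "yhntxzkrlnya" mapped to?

The rule is to shift every letter 13 places forward in the alphabet (wrapping around) — i.e. ROT13, then swap each adjacent pair of characters (1↔2, 3↔4, ...).
Doing the same to "yhntxzkrlnya": "ulgamkexaynl".

ulgamkexaynl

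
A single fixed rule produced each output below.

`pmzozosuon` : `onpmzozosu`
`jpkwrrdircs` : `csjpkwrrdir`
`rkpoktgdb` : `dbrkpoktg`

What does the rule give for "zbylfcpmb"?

Rule — move the last 2 characters to the front (rotate right by 2).
So "zbylfcpmb" becomes "mbzbylfcp".

mbzbylfcp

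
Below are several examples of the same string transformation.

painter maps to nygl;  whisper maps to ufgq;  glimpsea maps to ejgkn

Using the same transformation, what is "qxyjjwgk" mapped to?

Each output is the input with this applied: delete the last 3 characters, then shift every letter 2 places backward in the alphabet (wrapping around).
For "qxyjjwgk", step one produces "qxyjj"; step two turns that into "ovwhh".

ovwhh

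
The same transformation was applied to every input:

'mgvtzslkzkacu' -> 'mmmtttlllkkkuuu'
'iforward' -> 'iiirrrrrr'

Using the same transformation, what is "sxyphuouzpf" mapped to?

The rule is to keep one character in every 3, starting at position 1 (positions 1st, 4th, 7th, ...), then repeat every character 3 times.
So "sxyphuouzpf" becomes "ssspppoooppp".

ssspppoooppp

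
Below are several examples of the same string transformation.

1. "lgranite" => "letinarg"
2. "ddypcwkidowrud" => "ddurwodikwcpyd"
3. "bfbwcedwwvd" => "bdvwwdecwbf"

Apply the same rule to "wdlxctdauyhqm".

Rule — reverse the string, then move the last character to the front.
"wdlxctdauyhqm" → "wmqhyuadtcxld".

wmqhyuadtcxld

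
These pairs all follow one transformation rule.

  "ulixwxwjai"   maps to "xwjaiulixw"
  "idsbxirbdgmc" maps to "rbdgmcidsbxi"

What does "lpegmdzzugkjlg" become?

What's happening: swap the front and back halves of the string.
Doing the same to "lpegmdzzugkjlg": "zugkjlglpegmdz".

zugkjlglpegmdz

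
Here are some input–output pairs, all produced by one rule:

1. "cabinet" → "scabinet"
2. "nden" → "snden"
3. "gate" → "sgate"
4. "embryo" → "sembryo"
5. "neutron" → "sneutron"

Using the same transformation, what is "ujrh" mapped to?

What's happening: prepend "s".
For "ujrh" the result is "sujrh".

sujrh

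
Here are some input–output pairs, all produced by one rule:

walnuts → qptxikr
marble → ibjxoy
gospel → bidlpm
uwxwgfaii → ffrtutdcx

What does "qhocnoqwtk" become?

The rule is to move the last 2 characters to the front (rotate right by 2), then shift every letter 3 places backward in the alphabet (wrapping around).
On "qhocnoqwtk": the first step gives "tkqhocnoqw", and the second then gives "qhnelzklnt".

qhnelzklnt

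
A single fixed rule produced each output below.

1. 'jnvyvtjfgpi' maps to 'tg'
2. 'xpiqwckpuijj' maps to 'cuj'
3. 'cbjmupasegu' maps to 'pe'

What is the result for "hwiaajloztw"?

The rule is to keep one character in every 3, starting at position 3 (positions 3rd, 6th, 9th, ...), then delete the first character.
Applying both steps to "hwiaajloztw": "ijz", then "jz".

jz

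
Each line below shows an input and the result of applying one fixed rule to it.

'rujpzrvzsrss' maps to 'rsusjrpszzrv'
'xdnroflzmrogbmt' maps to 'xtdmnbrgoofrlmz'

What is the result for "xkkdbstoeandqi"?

xikqkddnbaseto

The rule is to take characters alternately from the front and the back (1st, last, 2nd, 2nd-last, ...).
"xkkdbstoeandqi" → "xikqkddnbaseto".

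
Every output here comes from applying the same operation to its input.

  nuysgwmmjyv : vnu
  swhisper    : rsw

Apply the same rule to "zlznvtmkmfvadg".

gzl

The transformation: move the first 2 characters to the end (rotate left by 2), then keep only the last 3 characters.
Working it through for "zlznvtmkmfvadg": intermediate "znvtmkmfvadgzl", final "gzl".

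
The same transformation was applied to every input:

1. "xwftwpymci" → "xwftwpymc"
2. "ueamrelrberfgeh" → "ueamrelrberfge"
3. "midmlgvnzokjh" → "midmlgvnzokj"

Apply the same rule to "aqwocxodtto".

In each case the input is transformed by: delete the last character.
"aqwocxodtto" → "aqwocxodtt".

aqwocxodtt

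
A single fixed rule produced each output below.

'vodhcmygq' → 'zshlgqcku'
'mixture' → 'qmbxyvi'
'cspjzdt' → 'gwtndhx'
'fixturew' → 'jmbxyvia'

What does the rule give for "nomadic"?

rsqehmg

Looking at the pairs, the operation is to shift every letter 4 places forward in the alphabet (wrapping around).
For "nomadic" the result is "rsqehmg".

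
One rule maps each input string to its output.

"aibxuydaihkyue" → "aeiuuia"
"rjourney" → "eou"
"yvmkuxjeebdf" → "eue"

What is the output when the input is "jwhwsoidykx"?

The pattern: take characters alternately from the front and the back (1st, last, 2nd, 2nd-last, ...), then keep only the vowels.
Working it through for "jwhwsoidykx": intermediate "jxwkhywdsio", final "io".

io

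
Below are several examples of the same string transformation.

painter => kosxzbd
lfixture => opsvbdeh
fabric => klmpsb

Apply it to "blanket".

The rule is to sort the characters into alphabetical order, then shift every letter 10 places forward in the alphabet (wrapping around).
On "blanket": the first step gives "abeklnt", and the second then gives "klouvxd".

klouvxd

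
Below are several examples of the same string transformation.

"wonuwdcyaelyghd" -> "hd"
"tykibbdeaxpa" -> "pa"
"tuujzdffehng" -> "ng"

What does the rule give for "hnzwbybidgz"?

Looking at the pairs, the operation is to keep only the last 2 characters.
On "hnzwbybidgz" that produces "gz".

gz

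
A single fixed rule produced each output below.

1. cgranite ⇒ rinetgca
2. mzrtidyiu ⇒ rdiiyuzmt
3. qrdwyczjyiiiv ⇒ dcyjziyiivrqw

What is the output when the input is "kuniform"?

nofmruki

The transformation: swap each adjacent pair of characters (1↔2, 3↔4, ...), then move the first 3 characters to the end (rotate left by 3).
Applying that to "kuniform" gives "nofmruki".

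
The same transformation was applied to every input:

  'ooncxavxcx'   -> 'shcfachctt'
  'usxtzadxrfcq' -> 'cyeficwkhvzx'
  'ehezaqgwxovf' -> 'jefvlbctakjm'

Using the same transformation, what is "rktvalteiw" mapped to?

yafqyjnbwp

The transformation: shift every letter 5 places forward in the alphabet (wrapping around), then move the first 2 characters to the end (rotate left by 2).
"rktvalteiw" → "wpyafqyjnb" → "yafqyjnbwp".
(Check on "ehezaqgwxovf": → "jmjefvlbctak" → "jefvlbctakjm" ✓)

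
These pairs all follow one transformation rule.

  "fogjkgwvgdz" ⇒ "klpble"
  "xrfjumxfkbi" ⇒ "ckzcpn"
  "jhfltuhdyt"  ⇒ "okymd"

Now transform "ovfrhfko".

The pattern: shift every letter 5 places forward in the alphabet (wrapping around), then keep every other character starting from the first (positions 1st, 3rd, 5th, ...).
Starting from "ovfrhfko": after the first operation, "takwmkpt"; after the second, "tkmp".

tkmp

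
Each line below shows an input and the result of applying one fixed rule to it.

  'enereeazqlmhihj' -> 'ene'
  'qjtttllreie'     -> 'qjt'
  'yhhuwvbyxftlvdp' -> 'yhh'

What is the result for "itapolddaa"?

ita

The pattern: keep only the first 3 characters.
So "itapolddaa" becomes "ita".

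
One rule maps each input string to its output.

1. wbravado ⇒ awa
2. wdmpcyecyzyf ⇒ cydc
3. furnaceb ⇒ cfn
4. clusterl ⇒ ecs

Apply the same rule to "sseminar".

The rule is to swap the front and back halves of the string, then keep one character in every 3, starting at position 2 (positions 2nd, 5th, 8th, ...).
On "sseminar": the first step gives "inarssem", and the second then gives "nsm".

nsm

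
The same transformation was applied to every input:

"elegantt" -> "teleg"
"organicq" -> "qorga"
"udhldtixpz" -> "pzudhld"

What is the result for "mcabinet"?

tmcab

The pattern: swap the front and back halves of the string, then delete the first 3 characters.
Applying that to "mcabinet" gives "tmcab".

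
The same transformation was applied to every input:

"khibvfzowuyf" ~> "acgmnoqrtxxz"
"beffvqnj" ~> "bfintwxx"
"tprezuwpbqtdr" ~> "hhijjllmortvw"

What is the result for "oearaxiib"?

In each case the input is transformed by: shift every letter 8 places backward in the alphabet (wrapping around), then sort the characters into alphabetical order.
"oearaxiib" → "gwsjspaat" → "aagjpsstw".
(Check on "khibvfzowuyf": → "czatnxrgomqx" → "acgmnoqrtxxz" ✓)

aagjpsstw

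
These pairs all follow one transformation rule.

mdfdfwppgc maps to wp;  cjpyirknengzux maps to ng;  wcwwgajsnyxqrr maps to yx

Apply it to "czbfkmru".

fk

The rule is to move the last 3 characters to the front (rotate right by 3), then keep only the last 2 characters.
"czbfkmru" → "fk".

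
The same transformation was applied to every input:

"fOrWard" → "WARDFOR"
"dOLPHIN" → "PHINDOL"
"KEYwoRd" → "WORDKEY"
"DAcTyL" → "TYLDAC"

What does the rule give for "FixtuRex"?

TUREXFIX

Rule — move the first 3 characters to the end (rotate left by 3), then convert every letter to uppercase.
On "FixtuRex": the first step gives "tuRexFix", and the second then gives "TUREXFIX".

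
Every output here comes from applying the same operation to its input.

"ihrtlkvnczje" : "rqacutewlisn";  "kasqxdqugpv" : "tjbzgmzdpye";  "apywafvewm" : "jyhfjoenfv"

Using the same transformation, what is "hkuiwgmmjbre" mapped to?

qtdrfpvvskan

Each output is the input with this applied: shift every letter 9 places forward in the alphabet (wrapping around).
"hkuiwgmmjbre" → "qtdrfpvvskan".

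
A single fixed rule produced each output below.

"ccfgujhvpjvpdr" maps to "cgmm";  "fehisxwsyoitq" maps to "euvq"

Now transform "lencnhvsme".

What's happening: keep one character in every 3, starting at position 3 (positions 3rd, 6th, 9th, ...), then shift every letter 3 places backward in the alphabet (wrapping around).
Starting from "lencnhvsme": after the first operation, "nhm"; after the second, "kej".

kej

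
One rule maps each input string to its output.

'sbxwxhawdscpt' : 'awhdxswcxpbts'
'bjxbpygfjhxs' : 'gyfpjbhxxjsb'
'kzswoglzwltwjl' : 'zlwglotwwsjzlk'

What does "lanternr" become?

etrnnarl

What's happening: take characters alternately from the front and the back (1st, last, 2nd, 2nd-last, ...), then reverse the string.
Starting from "lanternr": after the first operation, "lrannrte"; after the second, "etrnnarl".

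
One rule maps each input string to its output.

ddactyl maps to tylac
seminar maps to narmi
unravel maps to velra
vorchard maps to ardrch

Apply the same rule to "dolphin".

The transformation: delete the first 2 characters, then move the last 3 characters to the front (rotate right by 3).
On "dolphin": the first step gives "lphin", and the second then gives "hinlp".

hinlp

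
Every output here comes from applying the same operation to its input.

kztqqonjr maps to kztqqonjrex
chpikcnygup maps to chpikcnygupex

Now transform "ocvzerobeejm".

In each case the input is transformed by: append "ex".
"ocvzerobeejm" → "ocvzerobeejmex".

ocvzerobeejmex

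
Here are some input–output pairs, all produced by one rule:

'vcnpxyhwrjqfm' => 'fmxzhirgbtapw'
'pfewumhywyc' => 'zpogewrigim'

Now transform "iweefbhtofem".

Rule — shift every letter 10 places forward in the alphabet (wrapping around).
Applying that to "iweefbhtofem" gives "sgooplrdypow".

sgooplrdypow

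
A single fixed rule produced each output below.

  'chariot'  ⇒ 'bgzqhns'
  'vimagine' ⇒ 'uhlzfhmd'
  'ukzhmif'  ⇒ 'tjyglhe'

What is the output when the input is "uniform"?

The transformation: shift every letter 1 place backward in the alphabet (wrapping around).
So "uniform" becomes "tmhenql".

tmhenql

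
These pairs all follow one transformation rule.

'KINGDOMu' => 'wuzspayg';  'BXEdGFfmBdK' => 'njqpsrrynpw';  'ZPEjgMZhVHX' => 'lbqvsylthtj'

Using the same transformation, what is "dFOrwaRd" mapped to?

pradimdp

The transformation: shift every letter 12 places forward in the alphabet (wrapping around), then convert every letter to lowercase.
Working it through for "dFOrwaRd": intermediate "pRAdimDp", final "pradimdp".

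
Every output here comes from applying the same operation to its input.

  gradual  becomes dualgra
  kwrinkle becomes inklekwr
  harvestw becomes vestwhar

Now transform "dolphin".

Each output is the input with this applied: move the first 3 characters to the end (rotate left by 3).
Doing the same to "dolphin": "phindol".

phindol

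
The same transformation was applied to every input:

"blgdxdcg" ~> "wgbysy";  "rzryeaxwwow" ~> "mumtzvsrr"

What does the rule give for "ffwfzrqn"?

aaraum

In each case the input is transformed by: delete the last 2 characters, then shift every letter 5 places backward in the alphabet (wrapping around).
On "ffwfzrqn": the first step gives "ffwfzr", and the second then gives "aaraum".
(Check on "rzryeaxwwow": → "rzryeaxww" → "mumtzvsrr" ✓)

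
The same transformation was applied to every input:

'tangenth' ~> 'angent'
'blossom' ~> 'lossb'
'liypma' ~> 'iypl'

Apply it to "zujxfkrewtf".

Rule — delete the last 2 characters, then move the first character to the end.
Working it through for "zujxfkrewtf": intermediate "zujxfkrew", final "ujxfkrewz".

ujxfkrewz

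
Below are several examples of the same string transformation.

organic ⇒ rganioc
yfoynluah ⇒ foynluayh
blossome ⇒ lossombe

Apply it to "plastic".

The pattern: swap the first and last characters, then move the first character to the end.
Starting from "plastic": after the first operation, "clastip"; after the second, "lastipc".

lastipc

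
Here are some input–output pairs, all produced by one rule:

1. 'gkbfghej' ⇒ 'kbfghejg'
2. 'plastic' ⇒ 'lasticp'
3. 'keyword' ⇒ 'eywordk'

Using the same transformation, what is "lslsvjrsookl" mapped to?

slsvjrsookll

The pattern: move the first character to the end.
"lslsvjrsookl" → "slsvjrsookll".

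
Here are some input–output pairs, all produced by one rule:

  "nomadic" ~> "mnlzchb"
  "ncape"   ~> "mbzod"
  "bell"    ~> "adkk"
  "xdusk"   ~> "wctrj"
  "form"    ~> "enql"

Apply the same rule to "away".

zvzx

In each case the input is transformed by: shift every letter 1 place backward in the alphabet (wrapping around).
For "away" the result is "zvzx".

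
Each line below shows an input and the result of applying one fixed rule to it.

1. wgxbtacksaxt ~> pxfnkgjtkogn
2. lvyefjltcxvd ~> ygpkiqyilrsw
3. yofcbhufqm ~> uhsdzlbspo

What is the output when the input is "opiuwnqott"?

adbggbcvhj

The transformation: swap the front and back halves of the string, then shift every letter 13 places forward in the alphabet (wrapping around) — i.e. ROT13.
On "opiuwnqott" that produces "adbggbcvhj".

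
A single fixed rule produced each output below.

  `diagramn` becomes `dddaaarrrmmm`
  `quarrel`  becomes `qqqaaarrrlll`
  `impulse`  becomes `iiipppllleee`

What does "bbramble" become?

Looking at the pairs, the operation is to keep every other character starting from the first (positions 1st, 3rd, 5th, ...), then repeat every character 3 times.
For "bbramble", step one produces "brml"; step two turns that into "bbbrrrmmmlll".

bbbrrrmmmlll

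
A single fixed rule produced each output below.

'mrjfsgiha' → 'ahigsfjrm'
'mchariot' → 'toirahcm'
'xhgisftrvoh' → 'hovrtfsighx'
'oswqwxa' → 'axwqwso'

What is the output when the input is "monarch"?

hcranom

In each case the input is transformed by: reverse the string.
For "monarch" the result is "hcranom".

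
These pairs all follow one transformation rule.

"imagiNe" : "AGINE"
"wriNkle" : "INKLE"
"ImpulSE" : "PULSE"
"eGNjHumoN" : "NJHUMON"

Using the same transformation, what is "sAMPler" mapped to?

MPLER

Rule — delete the first 2 characters, then convert every letter to uppercase.
For "sAMPler", step one produces "MPler"; step two turns that into "MPLER".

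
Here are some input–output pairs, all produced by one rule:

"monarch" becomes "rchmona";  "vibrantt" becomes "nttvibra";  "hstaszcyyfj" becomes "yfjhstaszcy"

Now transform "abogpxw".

The rule is to move the last 3 characters to the front (rotate right by 3).
For "abogpxw" the result is "pxwabog".

pxwabog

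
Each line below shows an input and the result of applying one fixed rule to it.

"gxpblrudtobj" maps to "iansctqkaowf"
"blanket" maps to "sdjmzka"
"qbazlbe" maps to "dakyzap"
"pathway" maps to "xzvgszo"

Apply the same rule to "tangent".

smdfmzs

The pattern: shift every letter 1 place backward in the alphabet (wrapping around), then reverse the string.
For "tangent", step one produces "szmfdms"; step two turns that into "smdfmzs".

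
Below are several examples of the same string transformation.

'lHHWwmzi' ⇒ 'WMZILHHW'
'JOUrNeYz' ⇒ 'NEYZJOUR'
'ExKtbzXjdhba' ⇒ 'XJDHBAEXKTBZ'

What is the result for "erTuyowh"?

YOWHERTU

The rule is to swap the front and back halves of the string, then convert every letter to uppercase.
Starting from "erTuyowh": after the first operation, "yowherTu"; after the second, "YOWHERTU".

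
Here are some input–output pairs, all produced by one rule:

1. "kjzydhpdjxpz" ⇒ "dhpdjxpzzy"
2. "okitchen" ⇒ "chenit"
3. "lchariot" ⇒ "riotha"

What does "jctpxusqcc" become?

xusqcctp

In each case the input is transformed by: delete the first 2 characters, then move the first 2 characters to the end (rotate left by 2).
Working it through for "jctpxusqcc": intermediate "tpxusqcc", final "xusqcctp".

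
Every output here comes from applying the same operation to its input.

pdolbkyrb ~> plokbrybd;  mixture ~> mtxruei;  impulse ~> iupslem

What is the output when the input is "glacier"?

Rule — swap each adjacent pair of characters (1↔2, 3↔4, ...), then move the first character to the end.
Starting from "glacier": after the first operation, "lgcaeir"; after the second, "gcaeirl".

gcaeirl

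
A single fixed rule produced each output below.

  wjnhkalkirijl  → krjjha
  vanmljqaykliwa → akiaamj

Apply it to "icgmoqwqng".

What's happening: keep every other character starting from the second (positions 2nd, 4th, 6th, ...), then move the first 3 characters to the end (rotate left by 3).
Applying both steps to "icgmoqwqng": "cmqqg", then "qgcmq".

qgcmq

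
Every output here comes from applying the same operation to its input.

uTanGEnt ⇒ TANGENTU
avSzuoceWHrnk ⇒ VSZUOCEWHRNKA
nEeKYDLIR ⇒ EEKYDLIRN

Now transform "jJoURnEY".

Each output is the input with this applied: move the first character to the end, then convert every letter to uppercase.
"jJoURnEY" → "JoURnEYj" → "JOURNEYJ".

JOURNEYJ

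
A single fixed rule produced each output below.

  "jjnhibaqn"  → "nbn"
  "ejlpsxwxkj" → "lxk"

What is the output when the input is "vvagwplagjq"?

apg

Rule — keep one character in every 3, starting at position 3 (positions 3rd, 6th, 9th, ...).
Applying that to "vvagwplagjq" gives "apg".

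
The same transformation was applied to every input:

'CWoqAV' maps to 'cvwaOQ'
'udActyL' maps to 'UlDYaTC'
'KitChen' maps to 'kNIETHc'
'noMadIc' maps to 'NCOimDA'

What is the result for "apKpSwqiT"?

AtPIkQPWs

The transformation: take characters alternately from the front and the back (1st, last, 2nd, 2nd-last, ...), then flip the case of every letter.
On "apKpSwqiT": the first step gives "aTpiKqpwS", and the second then gives "AtPIkQPWs".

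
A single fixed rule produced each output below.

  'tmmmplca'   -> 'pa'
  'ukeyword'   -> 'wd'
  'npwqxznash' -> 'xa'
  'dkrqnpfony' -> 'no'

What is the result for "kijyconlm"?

cl

The transformation: keep one character in every 3, starting at position 2 (positions 2nd, 5th, 8th, ...), then delete the first character.
For "kijyconlm", step one produces "icl"; step two turns that into "cl".
(Check on "tmmmplca": → "mpa" → "pa" ✓)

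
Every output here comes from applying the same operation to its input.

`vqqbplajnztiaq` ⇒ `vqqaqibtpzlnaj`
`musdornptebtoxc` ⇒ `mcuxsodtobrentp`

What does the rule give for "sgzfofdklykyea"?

Looking at the pairs, the operation is to take characters alternately from the front and the back (1st, last, 2nd, 2nd-last, ...).
On "sgzfofdklykyea" that produces "sagezyfkoyfldk".

sagezyfkoyfldk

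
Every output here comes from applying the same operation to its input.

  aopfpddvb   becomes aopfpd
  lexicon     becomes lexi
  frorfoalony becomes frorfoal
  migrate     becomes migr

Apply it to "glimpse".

Each output is the input with this applied: delete the last 3 characters.
Doing the same to "glimpse": "glim".

glim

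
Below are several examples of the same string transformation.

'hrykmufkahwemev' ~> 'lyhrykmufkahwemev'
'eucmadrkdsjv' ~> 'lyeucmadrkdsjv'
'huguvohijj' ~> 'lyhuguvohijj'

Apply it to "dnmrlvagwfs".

The pattern: prepend "ly".
For "dnmrlvagwfs" the result is "lydnmrlvagwfs".

lydnmrlvagwfs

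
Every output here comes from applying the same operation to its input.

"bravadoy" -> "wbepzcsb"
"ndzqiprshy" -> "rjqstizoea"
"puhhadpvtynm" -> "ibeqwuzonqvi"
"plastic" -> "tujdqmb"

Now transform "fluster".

Each output is the input with this applied: shift every letter 1 place forward in the alphabet (wrapping around), then move the first 3 characters to the end (rotate left by 3).
For "fluster", step one produces "gmvtufs"; step two turns that into "tufsgmv".

tufsgmv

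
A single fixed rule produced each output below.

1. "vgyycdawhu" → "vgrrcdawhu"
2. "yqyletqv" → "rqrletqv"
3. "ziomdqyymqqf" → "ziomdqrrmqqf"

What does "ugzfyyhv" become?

ugzfrrhv

Looking at the pairs, the operation is to replace every "y" with "r".
"ugzfyyhv" → "ugzfrrhv".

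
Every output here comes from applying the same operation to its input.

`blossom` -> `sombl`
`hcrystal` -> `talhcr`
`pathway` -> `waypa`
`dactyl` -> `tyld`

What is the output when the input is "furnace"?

acefu

Looking at the pairs, the operation is to move the last 3 characters to the front (rotate right by 3), then delete the last 2 characters.
Applying that to "furnace" gives "acefu".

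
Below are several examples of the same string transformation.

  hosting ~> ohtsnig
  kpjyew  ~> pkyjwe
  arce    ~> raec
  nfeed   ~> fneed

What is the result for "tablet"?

In each case the input is transformed by: swap each adjacent pair of characters (1↔2, 3↔4, ...).
Applying that to "tablet" gives "atlbte".

atlbte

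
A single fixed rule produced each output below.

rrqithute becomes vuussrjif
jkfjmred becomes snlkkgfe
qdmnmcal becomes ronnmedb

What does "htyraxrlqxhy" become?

The rule is to sort the characters into reverse alphabetical order, then shift every letter 1 place forward in the alphabet (wrapping around).
For "htyraxrlqxhy" the result is "zzyyussrmiib".

zzyyussrmiib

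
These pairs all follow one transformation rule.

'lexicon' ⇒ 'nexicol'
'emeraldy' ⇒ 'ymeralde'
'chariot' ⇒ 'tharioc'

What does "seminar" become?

reminas

Each output is the input with this applied: swap the first and last characters.
So "seminar" becomes "reminas".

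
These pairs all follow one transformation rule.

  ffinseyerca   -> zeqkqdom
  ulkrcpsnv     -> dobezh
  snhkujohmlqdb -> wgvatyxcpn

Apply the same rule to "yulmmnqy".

yyzck

Rule — delete the first 3 characters, then shift every letter 12 places forward in the alphabet (wrapping around).
Working it through for "yulmmnqy": intermediate "mmnqy", final "yyzck".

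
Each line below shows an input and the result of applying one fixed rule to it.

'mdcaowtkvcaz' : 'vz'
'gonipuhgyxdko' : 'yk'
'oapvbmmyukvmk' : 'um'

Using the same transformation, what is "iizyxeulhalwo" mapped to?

hw

Rule — keep one character in every 3, starting at position 3 (positions 3rd, 6th, 9th, ...), then delete the first 2 characters.
"iizyxeulhalwo" → "zehw" → "hw".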